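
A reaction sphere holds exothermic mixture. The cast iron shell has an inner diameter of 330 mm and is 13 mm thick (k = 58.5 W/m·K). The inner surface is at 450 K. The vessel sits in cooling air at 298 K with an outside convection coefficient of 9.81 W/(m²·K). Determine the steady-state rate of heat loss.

Each spherical layer contributes R = (1/r_i − 1/r_o)/(4πk):
R_cast iron shell = (1/0.165 − 1/0.178)/(4π×58.5) = 6.021×10^-4 K/W
R_outer film = 1/(h·4πr_o²) = 1/(9.81×4π×0.178²) = 0.256 K/W
R_total = 0.2566 K/W
Q = ΔT/R_total = 152/0.2566

Q ≈ 592 W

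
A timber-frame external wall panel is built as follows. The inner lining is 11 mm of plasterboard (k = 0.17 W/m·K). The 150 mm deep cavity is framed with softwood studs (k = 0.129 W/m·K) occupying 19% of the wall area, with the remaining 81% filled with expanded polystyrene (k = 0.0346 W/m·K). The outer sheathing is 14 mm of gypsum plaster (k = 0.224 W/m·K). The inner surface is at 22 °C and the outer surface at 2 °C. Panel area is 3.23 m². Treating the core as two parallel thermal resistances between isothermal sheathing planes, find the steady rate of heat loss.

Sheathing layers in series; stud and cavity paths in parallel between them.
R_inner = 0.011/(0.17×3.23) = 0.02003 K/W
R_stud  = 0.15/(0.129×0.19×3.23) = 1.895 K/W
R_cav   = 0.15/(0.0346×0.81×3.23) = 1.657 K/W
1/R_core = 1/R_stud + 1/R_cav → R_core = 0.884 K/W
R_outer = 0.014/(0.224×3.23) = 0.01935 K/W
R_total = 0.9233 K/W
Q = ΔT/R_total = 20/0.9233

Q ≈ 21.7 W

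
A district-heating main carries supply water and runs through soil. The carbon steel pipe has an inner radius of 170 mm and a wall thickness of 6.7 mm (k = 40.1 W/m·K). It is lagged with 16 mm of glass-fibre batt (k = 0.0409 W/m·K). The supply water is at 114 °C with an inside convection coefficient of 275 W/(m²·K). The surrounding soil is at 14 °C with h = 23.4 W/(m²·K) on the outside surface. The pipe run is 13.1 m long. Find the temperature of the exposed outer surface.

T ≈ 23.4 °C

For a radial system each layer contributes R = ln(r_out/r_in)/(2πkL); films add R = 1/(hA).
R_inner film = 1/(h_i·2πr₁L) = 1/(275×2π×0.17×13.1) = 2.599×10^-4 K/W
R_carbon steel pipe wall = ln(176.7/170)/(2π×40.1×13.1) = 1.171×10^-5 K/W
R_glass-fibre batt = ln(192.7/176.7)/(2π×0.0409×13.1) = 0.02575 K/W
R_outer film = 1/(h_o·2πr_oL) = 1/(23.4×2π×0.1927×13.1) = 0.002694 K/W
R_total = 0.02871 K/W
Q = ΔT/R_total = 100/0.02871
Q = 3480 W
T_interface = T_inner − Q·ΣR(inner→interface) = 114 − 3480×0.02602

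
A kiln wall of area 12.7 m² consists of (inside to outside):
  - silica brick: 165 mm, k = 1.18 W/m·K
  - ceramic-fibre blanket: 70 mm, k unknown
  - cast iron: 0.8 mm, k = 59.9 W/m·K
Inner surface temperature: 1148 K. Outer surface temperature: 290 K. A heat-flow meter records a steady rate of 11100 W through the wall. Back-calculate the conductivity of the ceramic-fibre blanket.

Series thermal resistances:
R_silica brick = L/(kA) = 0.165/(1.18×12.7) = 0.01101 K/W
R_cast iron = L/(kA) = 0.0008/(59.9×12.7) = 1.052×10^-6 K/W
Sum of known resistances R_other = 0.01101 K/W
Total R = ΔT/Q = 858/11100 = 0.0773 K/W
R_ceramic-fibre blanket = R_total − R_other = 0.06629 K/W
k = L/(R·A) = 0.07/(0.06629×12.7)

k ≈ 0.0832 W/(m·K)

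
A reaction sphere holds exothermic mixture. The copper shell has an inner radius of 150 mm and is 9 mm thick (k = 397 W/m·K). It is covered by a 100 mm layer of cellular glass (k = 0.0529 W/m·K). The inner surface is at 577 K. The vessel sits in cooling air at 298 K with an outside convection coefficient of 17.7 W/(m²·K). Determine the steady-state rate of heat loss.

Q ≈ 75 W

Radial (spherical) resistances in series:
R_copper shell = (1/0.15 − 1/0.159)/(4π×397) = 7.564×10^-5 K/W
R_cellular glass = (1/0.159 − 1/0.259)/(4π×0.0529) = 3.653 K/W
R_outer film = 1/(h·4πr_o²) = 1/(17.7×4π×0.259²) = 0.06702 K/W
R_total = 3.72 K/W
Q = ΔT/R_total = 279/3.72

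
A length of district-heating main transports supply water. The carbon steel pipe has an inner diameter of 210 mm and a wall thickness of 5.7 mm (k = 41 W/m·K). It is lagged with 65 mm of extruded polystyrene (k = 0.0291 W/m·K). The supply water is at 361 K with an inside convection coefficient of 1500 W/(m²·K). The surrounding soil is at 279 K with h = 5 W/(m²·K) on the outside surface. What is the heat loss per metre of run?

q′ ≈ 30.3 W/m

Cylindrical conduction, so R = ln(r₂/r₁)/(2πkL) per layer, in series:
R_inner film = 1/(h_i·2πr₁L) = 1/(1500×2π×0.105×1) = 0.001011 K/W
R_carbon steel pipe wall = ln(110.7/105)/(2π×41×1) = 2.052×10^-4 K/W
R_extruded polystyrene = ln(175.7/110.7)/(2π×0.0291×1) = 2.527 K/W
R_outer film = 1/(h_o·2πr_oL) = 1/(5×2π×0.1757×1) = 0.1812 K/W
R_total = 2.709 K/W
Q = ΔT/R_total = 82/2.709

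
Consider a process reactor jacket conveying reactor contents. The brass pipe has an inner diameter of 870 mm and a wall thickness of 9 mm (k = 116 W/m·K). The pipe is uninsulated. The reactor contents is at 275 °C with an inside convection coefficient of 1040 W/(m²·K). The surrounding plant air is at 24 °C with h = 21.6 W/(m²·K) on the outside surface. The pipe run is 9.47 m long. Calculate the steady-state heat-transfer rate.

Q ≈ 140000 W

Cylindrical conduction, so R = ln(r₂/r₁)/(2πkL) per layer, in series:
R_inner film = 1/(h_i·2πr₁L) = 1/(1040×2π×0.435×9.47) = 3.715×10^-5 K/W
R_brass pipe wall = ln(444/435)/(2π×116×9.47) = 2.967×10^-6 K/W
R_outer film = 1/(h_o·2πr_oL) = 1/(21.6×2π×0.444×9.47) = 0.001752 K/W
R_total = 0.001793 K/W
Q = ΔT/R_total = 251/0.001793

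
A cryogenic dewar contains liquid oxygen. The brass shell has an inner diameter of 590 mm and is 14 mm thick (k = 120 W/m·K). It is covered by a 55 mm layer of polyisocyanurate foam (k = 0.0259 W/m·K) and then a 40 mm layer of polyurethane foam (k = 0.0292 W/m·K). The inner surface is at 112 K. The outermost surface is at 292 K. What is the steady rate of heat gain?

Q ≈ 80.2 W

Radial (spherical) resistances in series:
R_brass shell = (1/0.295 − 1/0.309)/(4π×120) = 1.018×10^-4 K/W
R_polyisocyanurate foam = (1/0.309 − 1/0.364)/(4π×0.0259) = 1.502 K/W
R_polyurethane foam = (1/0.364 − 1/0.404)/(4π×0.0292) = 0.7413 K/W
R_total = 2.244 K/W
Q = ΔT/R_total = 180/2.244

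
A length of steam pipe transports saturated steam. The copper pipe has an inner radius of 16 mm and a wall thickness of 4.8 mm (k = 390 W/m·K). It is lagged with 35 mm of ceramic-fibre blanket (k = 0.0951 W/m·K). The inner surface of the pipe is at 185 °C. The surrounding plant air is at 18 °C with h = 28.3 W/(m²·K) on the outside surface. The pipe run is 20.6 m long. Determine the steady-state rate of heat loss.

Per-layer cylindrical resistances, series-summed:
R_copper pipe wall = ln(20.8/16)/(2π×390×20.6) = 5.197×10^-6 K/W
R_ceramic-fibre blanket = ln(55.8/20.8)/(2π×0.0951×20.6) = 0.08017 K/W
R_outer film = 1/(h_o·2πr_oL) = 1/(28.3×2π×0.0558×20.6) = 0.004893 K/W
R_total = 0.08507 K/W
Q = ΔT/R_total = 167/0.08507

Q ≈ 1960 W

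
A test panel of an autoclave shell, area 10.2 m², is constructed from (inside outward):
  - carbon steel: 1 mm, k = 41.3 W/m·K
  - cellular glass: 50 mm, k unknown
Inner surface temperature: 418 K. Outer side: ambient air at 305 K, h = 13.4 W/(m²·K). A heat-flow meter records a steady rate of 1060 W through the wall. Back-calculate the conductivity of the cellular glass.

k ≈ 0.0494 W/(m·K)

Using the resistance-network approach (series):
R_carbon steel = L/(kA) = 0.001/(41.3×10.2) = 2.374×10^-6 K/W
R_outer film = 1/(h_o·A) = 1/(13.4×10.2) = 0.007316 K/W
Sum of known resistances R_other = 0.007319 K/W
Total R = ΔT/Q = 113/1060 = 0.1066 K/W
R_cellular glass = R_total − R_other = 0.09929 K/W
k = L/(R·A) = 0.05/(0.09929×10.2)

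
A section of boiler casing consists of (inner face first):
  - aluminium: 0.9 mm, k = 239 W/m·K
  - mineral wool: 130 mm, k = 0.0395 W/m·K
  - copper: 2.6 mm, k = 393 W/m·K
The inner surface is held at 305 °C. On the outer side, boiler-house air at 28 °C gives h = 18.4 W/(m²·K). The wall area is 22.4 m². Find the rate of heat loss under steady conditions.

Q ≈ 1850 W

Series thermal resistances:
R_aluminium = L/(kA) = 0.0009/(239×22.4) = 1.681×10^-7 K/W
R_mineral wool = L/(kA) = 0.13/(0.0395×22.4) = 0.1469 K/W
R_copper = L/(kA) = 0.0026/(393×22.4) = 2.953×10^-7 K/W
R_outer film = 1/(h_o·A) = 1/(18.4×22.4) = 0.002426 K/W
R_total = 0.1494 K/W
Q = ΔT / R_total = 277 / 0.1494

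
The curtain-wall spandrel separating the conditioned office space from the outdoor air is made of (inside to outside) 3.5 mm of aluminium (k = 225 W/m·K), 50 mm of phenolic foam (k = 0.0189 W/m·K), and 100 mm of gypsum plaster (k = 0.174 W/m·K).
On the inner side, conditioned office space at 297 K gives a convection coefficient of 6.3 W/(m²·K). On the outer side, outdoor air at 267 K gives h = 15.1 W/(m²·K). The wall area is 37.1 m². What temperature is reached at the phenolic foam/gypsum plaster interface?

T ≈ 273 K

Treating each layer as a thermal resistance in series:
R_inner film = 1/(h_i·A) = 1/(6.3×37.1) = 0.004278 K/W
R_aluminium = L/(kA) = 0.0035/(225×37.1) = 4.193×10^-7 K/W
R_phenolic foam = L/(kA) = 0.05/(0.0189×37.1) = 0.07131 K/W
R_gypsum plaster = L/(kA) = 0.1/(0.174×37.1) = 0.01549 K/W
R_outer film = 1/(h_o·A) = 1/(15.1×37.1) = 0.001785 K/W
R_total = 0.09286 K/W;  Q = ΔT/R_total = 30/0.09286 = 323.1 W
T_interface = T_inner − Q·ΣR(inner→interface) = 297 − 323×0.07559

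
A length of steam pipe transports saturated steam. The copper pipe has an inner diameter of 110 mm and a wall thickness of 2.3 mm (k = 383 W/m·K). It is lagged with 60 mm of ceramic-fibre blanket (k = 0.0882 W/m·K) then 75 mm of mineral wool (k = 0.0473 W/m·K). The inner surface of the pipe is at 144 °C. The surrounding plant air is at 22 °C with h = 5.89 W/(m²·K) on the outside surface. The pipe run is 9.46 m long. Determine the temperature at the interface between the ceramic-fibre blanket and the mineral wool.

For a radial system each layer contributes R = ln(r_out/r_in)/(2πkL); films add R = 1/(hA).
R_copper pipe wall = ln(57.3/55)/(2π×383×9.46) = 1.8×10^-6 K/W
R_ceramic-fibre blanket = ln(117.3/57.3)/(2π×0.0882×9.46) = 0.1367 K/W
R_mineral wool = ln(192.3/117.3)/(2π×0.0473×9.46) = 0.1758 K/W
R_outer film = 1/(h_o·2πr_oL) = 1/(5.89×2π×0.1923×9.46) = 0.01485 K/W
R_total = 0.3273 K/W
Q = ΔT/R_total = 122/0.3273
Q = 373 W
T_interface = T_inner − Q·ΣR(inner→interface) = 144 − 373×0.1367

T ≈ 93.1 °C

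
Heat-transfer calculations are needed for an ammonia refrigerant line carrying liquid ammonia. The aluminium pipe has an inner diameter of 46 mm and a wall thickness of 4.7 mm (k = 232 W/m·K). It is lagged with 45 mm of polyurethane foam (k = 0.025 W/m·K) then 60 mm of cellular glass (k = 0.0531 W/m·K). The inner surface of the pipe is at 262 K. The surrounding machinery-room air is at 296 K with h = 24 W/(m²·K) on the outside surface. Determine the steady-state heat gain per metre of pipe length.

Per-layer cylindrical resistances, series-summed:
R_aluminium pipe wall = ln(27.7/23)/(2π×232×1) = 1.276×10^-4 K/W
R_polyurethane foam = ln(72.7/27.7)/(2π×0.025×1) = 6.143 K/W
R_cellular glass = ln(132.7/72.7)/(2π×0.0531×1) = 1.804 K/W
R_outer film = 1/(h_o·2πr_oL) = 1/(24×2π×0.1327×1) = 0.04997 K/W
R_total = 7.997 K/W
Q = ΔT/R_total = 34/7.997

q′ ≈ 4.25 W/m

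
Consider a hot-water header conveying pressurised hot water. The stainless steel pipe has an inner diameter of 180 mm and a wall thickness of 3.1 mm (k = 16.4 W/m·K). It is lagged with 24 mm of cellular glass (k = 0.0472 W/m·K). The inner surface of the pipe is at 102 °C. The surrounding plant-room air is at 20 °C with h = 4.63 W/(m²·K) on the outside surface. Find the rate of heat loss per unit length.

For a radial system each layer contributes R = ln(r_out/r_in)/(2πkL); films add R = 1/(hA).
R_stainless steel pipe wall = ln(93.1/90)/(2π×16.4×1) = 3.286×10^-4 K/W
R_cellular glass = ln(117.1/93.1)/(2π×0.0472×1) = 0.7734 K/W
R_outer film = 1/(h_o·2πr_oL) = 1/(4.63×2π×0.1171×1) = 0.2936 K/W
R_total = 1.067 K/W
Q = ΔT/R_total = 82/1.067

q′ ≈ 76.8 W/m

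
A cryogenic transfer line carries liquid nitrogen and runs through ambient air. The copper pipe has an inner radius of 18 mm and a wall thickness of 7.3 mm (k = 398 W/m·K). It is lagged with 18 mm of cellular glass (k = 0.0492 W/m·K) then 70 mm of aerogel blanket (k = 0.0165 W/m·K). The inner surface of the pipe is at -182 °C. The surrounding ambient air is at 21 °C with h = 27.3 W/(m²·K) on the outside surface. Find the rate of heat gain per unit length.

q′ ≈ 18.3 W/m

Radial resistances (cylindrical: R_cond = ln(r_o/r_i)/(2πkL), R_conv = 1/(h·2πrL)):
R_copper pipe wall = ln(25.3/18)/(2π×398×1) = 1.361×10^-4 K/W
R_cellular glass = ln(43.3/25.3)/(2π×0.0492×1) = 1.738 K/W
R_aerogel blanket = ln(113.3/43.3)/(2π×0.0165×1) = 9.278 K/W
R_outer film = 1/(h_o·2πr_oL) = 1/(27.3×2π×0.1133×1) = 0.05145 K/W
R_total = 11.07 K/W
Q = ΔT/R_total = 203/11.07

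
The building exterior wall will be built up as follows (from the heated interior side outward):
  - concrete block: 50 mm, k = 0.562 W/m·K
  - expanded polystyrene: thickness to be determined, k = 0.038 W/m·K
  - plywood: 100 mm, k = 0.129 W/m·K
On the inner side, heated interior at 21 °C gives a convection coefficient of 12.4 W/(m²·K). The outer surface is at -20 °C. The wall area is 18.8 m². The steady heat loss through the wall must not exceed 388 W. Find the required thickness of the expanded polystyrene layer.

L ≈ 39.6 mm

Using the resistance-network approach (series):
R_inner film = 1/(h_i·A) = 1/(12.4×18.8) = 0.00429 K/W
R_concrete block = L/(kA) = 0.05/(0.562×18.8) = 0.004732 K/W
R_plywood = L/(kA) = 0.1/(0.129×18.8) = 0.04123 K/W
Sum of the known resistances R_other = 0.05026 K/W
Required total resistance R_tot = ΔT/Q_allow = 41/388 = 0.1057 K/W
R_expanded polystyrene = R_tot − R_other = 0.05541 K/W
L = R·k·A = 0.05541×0.038×18.8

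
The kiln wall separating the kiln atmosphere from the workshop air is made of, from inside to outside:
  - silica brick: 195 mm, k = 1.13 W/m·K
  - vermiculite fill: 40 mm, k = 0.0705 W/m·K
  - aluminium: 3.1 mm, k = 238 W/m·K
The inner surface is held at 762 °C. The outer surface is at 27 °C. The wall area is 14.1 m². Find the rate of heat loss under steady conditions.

Q ≈ 14000 W

Treating each layer as a thermal resistance in series:
R_silica brick = L/(kA) = 0.195/(1.13×14.1) = 0.01224 K/W
R_vermiculite fill = L/(kA) = 0.04/(0.0705×14.1) = 0.04024 K/W
R_aluminium = L/(kA) = 0.0031/(238×14.1) = 9.238×10^-7 K/W
R_total = 0.05248 K/W
Q = ΔT / R_total = 735 / 0.05248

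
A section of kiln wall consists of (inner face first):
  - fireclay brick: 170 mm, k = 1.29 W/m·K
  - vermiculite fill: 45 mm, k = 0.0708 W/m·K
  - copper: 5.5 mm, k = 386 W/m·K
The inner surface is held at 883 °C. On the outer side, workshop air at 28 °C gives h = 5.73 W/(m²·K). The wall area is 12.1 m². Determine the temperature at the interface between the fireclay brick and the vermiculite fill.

T ≈ 763 °C

Treating each layer as a thermal resistance in series:
R_fireclay brick = L/(kA) = 0.17/(1.29×12.1) = 0.01089 K/W
R_vermiculite fill = L/(kA) = 0.045/(0.0708×12.1) = 0.05253 K/W
R_copper = L/(kA) = 0.0055/(386×12.1) = 1.178×10^-6 K/W
R_outer film = 1/(h_o·A) = 1/(5.73×12.1) = 0.01442 K/W
R_total = 0.07784 K/W;  Q = ΔT/R_total = 855/0.07784 = 10980 W
T_interface = T_inner − Q·ΣR(inner→interface) = 883 − 11000×0.01089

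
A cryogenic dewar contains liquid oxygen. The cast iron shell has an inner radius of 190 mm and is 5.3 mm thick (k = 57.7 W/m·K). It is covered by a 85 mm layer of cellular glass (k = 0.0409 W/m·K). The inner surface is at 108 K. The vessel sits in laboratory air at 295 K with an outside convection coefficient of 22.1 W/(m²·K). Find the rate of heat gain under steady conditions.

Each spherical layer contributes R = (1/r_i − 1/r_o)/(4πk):
R_cast iron shell = (1/0.19 − 1/0.1953)/(4π×57.7) = 1.97×10^-4 K/W
R_cellular glass = (1/0.1953 − 1/0.2803)/(4π×0.0409) = 3.021 K/W
R_outer film = 1/(h·4πr_o²) = 1/(22.1×4π×0.2803²) = 0.04583 K/W
R_total = 3.067 K/W
Q = ΔT/R_total = 187/3.067

Q ≈ 61 W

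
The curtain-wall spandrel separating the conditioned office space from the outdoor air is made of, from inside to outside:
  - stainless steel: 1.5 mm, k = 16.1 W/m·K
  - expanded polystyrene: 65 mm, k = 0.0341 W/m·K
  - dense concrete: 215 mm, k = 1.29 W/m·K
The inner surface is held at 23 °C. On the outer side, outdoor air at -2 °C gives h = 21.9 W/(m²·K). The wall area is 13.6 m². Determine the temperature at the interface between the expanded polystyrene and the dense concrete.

T ≈ 0.506 °C

Model the wall as resistances in series:
R_stainless steel = L/(kA) = 0.0015/(16.1×13.6) = 6.851×10^-6 K/W
R_expanded polystyrene = L/(kA) = 0.065/(0.0341×13.6) = 0.1402 K/W
R_dense concrete = L/(kA) = 0.215/(1.29×13.6) = 0.01225 K/W
R_outer film = 1/(h_o·A) = 1/(21.9×13.6) = 0.003358 K/W
R_total = 0.1558 K/W;  Q = ΔT/R_total = 25/0.1558 = 160.5 W
T_interface = T_inner − Q·ΣR(inner→interface) = 23 − 160×0.1402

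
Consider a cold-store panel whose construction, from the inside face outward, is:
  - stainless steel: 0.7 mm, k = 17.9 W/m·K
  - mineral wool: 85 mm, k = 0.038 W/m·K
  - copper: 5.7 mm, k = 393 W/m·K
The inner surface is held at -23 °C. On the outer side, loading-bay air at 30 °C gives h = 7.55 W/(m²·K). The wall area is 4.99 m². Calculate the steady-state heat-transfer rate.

Q ≈ 112 W

Treating each layer as a thermal resistance in series:
R_stainless steel = L/(kA) = 0.0007/(17.9×4.99) = 7.837×10^-6 K/W
R_mineral wool = L/(kA) = 0.085/(0.038×4.99) = 0.4483 K/W
R_copper = L/(kA) = 0.0057/(393×4.99) = 2.907×10^-6 K/W
R_outer film = 1/(h_o·A) = 1/(7.55×4.99) = 0.02654 K/W
R_total = 0.4748 K/W
Q = ΔT / R_total = 53 / 0.4748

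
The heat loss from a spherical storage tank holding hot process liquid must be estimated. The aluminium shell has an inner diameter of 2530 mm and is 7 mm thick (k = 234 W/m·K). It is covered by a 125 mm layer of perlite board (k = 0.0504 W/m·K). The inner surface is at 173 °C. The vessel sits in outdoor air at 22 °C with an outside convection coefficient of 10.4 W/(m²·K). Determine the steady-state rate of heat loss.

Radial (spherical) resistances in series:
R_aluminium shell = (1/1.265 − 1/1.272)/(4π×234) = 1.479×10^-6 K/W
R_perlite board = (1/1.272 − 1/1.397)/(4π×0.0504) = 0.1111 K/W
R_outer film = 1/(h·4πr_o²) = 1/(10.4×4π×1.397²) = 0.003921 K/W
R_total = 0.115 K/W
Q = ΔT/R_total = 151/0.115

Q ≈ 1310 W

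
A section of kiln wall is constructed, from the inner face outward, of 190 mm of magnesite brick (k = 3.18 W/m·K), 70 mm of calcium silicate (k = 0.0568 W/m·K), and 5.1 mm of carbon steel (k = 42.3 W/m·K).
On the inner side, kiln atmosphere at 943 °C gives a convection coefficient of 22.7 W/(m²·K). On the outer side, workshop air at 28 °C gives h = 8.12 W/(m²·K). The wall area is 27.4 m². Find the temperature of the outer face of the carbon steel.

Model the wall as resistances in series:
R_inner film = 1/(h_i·A) = 1/(22.7×27.4) = 0.001608 K/W
R_magnesite brick = L/(kA) = 0.19/(3.18×27.4) = 0.002181 K/W
R_calcium silicate = L/(kA) = 0.07/(0.0568×27.4) = 0.04498 K/W
R_carbon steel = L/(kA) = 0.0051/(42.3×27.4) = 4.4×10^-6 K/W
R_outer film = 1/(h_o·A) = 1/(8.12×27.4) = 0.004495 K/W
R_total = 0.05327 K/W;  Q = ΔT/R_total = 915/0.05327 = 17180 W
T_interface = T_inner − Q·ΣR(inner→interface) = 943 − 17200×0.04877

T ≈ 105 °C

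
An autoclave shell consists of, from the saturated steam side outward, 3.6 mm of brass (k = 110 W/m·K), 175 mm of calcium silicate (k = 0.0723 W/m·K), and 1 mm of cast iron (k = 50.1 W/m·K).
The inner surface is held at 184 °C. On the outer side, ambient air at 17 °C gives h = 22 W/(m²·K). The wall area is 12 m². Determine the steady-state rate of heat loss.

Thermal resistances in series:
R_brass = L/(kA) = 0.0036/(110×12) = 2.727×10^-6 K/W
R_calcium silicate = L/(kA) = 0.175/(0.0723×12) = 0.2017 K/W
R_cast iron = L/(kA) = 0.001/(50.1×12) = 1.663×10^-6 K/W
R_outer film = 1/(h_o·A) = 1/(22×12) = 0.003788 K/W
R_total = 0.2055 K/W
Q = ΔT / R_total = 167 / 0.2055

Q ≈ 813 W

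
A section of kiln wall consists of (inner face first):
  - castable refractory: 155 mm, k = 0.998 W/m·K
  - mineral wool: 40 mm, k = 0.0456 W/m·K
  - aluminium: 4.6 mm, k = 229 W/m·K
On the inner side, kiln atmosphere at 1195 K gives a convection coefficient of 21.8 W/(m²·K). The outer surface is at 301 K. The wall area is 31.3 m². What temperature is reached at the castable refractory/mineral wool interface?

T ≈ 1030 K

Model the wall as resistances in series:
R_inner film = 1/(h_i·A) = 1/(21.8×31.3) = 0.001466 K/W
R_castable refractory = L/(kA) = 0.155/(0.998×31.3) = 0.004962 K/W
R_mineral wool = L/(kA) = 0.04/(0.0456×31.3) = 0.02803 K/W
R_aluminium = L/(kA) = 0.0046/(229×31.3) = 6.418×10^-7 K/W
R_total = 0.03445 K/W;  Q = ΔT/R_total = 894/0.03445 = 25950 W
T_interface = T_inner − Q·ΣR(inner→interface) = 1195 − 25900×0.006428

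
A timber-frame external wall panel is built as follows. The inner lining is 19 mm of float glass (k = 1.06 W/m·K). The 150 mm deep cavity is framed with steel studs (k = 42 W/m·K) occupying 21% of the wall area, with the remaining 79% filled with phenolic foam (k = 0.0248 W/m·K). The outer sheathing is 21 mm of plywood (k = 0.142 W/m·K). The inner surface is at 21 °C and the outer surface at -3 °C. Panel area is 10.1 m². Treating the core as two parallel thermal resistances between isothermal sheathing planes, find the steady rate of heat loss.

Sheathing layers in series; stud and cavity paths in parallel between them.
R_inner = 0.019/(1.06×10.1) = 0.001775 K/W
R_stud  = 0.15/(42×0.21×10.1) = 0.001684 K/W
R_cav   = 0.15/(0.0248×0.79×10.1) = 0.758 K/W
1/R_core = 1/R_stud + 1/R_cav → R_core = 0.00168 K/W
R_outer = 0.021/(0.142×10.1) = 0.01464 K/W
R_total = 0.0181 K/W
Q = ΔT/R_total = 24/0.0181

Q ≈ 1330 W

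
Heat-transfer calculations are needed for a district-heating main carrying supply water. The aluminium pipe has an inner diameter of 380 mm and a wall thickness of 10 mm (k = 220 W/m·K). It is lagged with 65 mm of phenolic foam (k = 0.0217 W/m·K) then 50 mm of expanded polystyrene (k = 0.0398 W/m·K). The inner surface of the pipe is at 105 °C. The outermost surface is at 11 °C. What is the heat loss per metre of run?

Per-layer cylindrical resistances, series-summed:
R_aluminium pipe wall = ln(200/190)/(2π×220×1) = 3.711×10^-5 K/W
R_phenolic foam = ln(265/200)/(2π×0.0217×1) = 2.064 K/W
R_expanded polystyrene = ln(315/265)/(2π×0.0398×1) = 0.6912 K/W
R_total = 2.755 K/W
Q = ΔT/R_total = 94/2.755

q′ ≈ 34.1 W/m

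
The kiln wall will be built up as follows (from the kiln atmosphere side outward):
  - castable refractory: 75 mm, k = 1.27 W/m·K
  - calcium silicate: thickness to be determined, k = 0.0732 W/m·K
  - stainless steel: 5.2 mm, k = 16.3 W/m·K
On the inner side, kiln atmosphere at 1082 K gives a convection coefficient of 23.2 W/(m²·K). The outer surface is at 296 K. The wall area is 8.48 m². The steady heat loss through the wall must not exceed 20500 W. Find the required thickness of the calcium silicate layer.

L ≈ 16.3 mm

Series thermal resistances:
R_inner film = 1/(h_i·A) = 1/(23.2×8.48) = 0.005083 K/W
R_castable refractory = L/(kA) = 0.075/(1.27×8.48) = 0.006964 K/W
R_stainless steel = L/(kA) = 0.0052/(16.3×8.48) = 3.762×10^-5 K/W
Sum of the known resistances R_other = 0.01208 K/W
Required total resistance R_tot = ΔT/Q_allow = 786/20500 = 0.03834 K/W
R_calcium silicate = R_tot − R_other = 0.02626 K/W
L = R·k·A = 0.02626×0.0732×8.48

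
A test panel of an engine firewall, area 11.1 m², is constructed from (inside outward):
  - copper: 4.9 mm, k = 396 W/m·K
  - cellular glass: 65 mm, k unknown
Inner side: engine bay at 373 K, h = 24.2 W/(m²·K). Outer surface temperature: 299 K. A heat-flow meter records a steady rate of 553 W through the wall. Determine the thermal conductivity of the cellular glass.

Treating each layer as a thermal resistance in series:
R_inner film = 1/(h_i·A) = 1/(24.2×11.1) = 0.003723 K/W
R_copper = L/(kA) = 0.0049/(396×11.1) = 1.115×10^-6 K/W
Sum of known resistances R_other = 0.003724 K/W
Total R = ΔT/Q = 74/553 = 0.1338 K/W
R_cellular glass = R_total − R_other = 0.1301 K/W
k = L/(R·A) = 0.065/(0.1301×11.1)

k ≈ 0.045 W/(m·K)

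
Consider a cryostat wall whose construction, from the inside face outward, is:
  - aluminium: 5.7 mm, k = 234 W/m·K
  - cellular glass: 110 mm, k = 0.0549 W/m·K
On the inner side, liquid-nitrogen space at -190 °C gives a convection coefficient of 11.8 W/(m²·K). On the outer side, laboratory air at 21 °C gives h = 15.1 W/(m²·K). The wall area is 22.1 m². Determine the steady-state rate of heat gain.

Model the wall as resistances in series:
R_inner film = 1/(h_i·A) = 1/(11.8×22.1) = 0.003835 K/W
R_aluminium = L/(kA) = 0.0057/(234×22.1) = 1.102×10^-6 K/W
R_cellular glass = L/(kA) = 0.11/(0.0549×22.1) = 0.09066 K/W
R_outer film = 1/(h_o·A) = 1/(15.1×22.1) = 0.002997 K/W
R_total = 0.09749 K/W
Q = ΔT / R_total = 211 / 0.09749

Q ≈ 2160 W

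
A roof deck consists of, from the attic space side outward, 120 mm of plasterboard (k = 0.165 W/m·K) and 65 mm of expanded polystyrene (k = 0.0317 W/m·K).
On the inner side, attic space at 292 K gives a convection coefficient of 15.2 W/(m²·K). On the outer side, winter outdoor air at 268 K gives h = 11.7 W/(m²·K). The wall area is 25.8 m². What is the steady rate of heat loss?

Q ≈ 211 W

Thermal resistances in series:
R_inner film = 1/(h_i·A) = 1/(15.2×25.8) = 0.00255 K/W
R_plasterboard = L/(kA) = 0.12/(0.165×25.8) = 0.02819 K/W
R_expanded polystyrene = L/(kA) = 0.065/(0.0317×25.8) = 0.07948 K/W
R_outer film = 1/(h_o·A) = 1/(11.7×25.8) = 0.003313 K/W
R_total = 0.1135 K/W
Q = ΔT / R_total = 24 / 0.1135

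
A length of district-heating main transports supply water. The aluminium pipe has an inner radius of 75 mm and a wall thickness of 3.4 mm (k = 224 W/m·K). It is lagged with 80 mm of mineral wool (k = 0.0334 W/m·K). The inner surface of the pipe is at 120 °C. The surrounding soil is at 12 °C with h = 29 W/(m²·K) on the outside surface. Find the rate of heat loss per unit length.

Radial resistances (cylindrical: R_cond = ln(r_o/r_i)/(2πkL), R_conv = 1/(h·2πrL)):
R_aluminium pipe wall = ln(78.4/75)/(2π×224×1) = 3.15×10^-5 K/W
R_mineral wool = ln(158.4/78.4)/(2π×0.0334×1) = 3.351 K/W
R_outer film = 1/(h_o·2πr_oL) = 1/(29×2π×0.1584×1) = 0.03465 K/W
R_total = 3.386 K/W
Q = ΔT/R_total = 108/3.386

q′ ≈ 31.9 W/m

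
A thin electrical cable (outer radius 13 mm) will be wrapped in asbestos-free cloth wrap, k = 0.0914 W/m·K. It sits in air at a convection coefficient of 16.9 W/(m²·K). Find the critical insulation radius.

r_cr ≈ 5.41 mm

For a cylinder r_cr = k/h = 0.0914/16.9
r_cr = 5.41 mm; since the bare radius (13 mm) is above r_cr, any added insulation will reduce heat loss.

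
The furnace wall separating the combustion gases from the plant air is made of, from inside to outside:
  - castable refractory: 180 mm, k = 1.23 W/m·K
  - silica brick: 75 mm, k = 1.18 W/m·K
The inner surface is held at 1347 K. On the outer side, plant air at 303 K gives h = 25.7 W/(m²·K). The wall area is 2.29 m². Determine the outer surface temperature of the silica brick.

T ≈ 466 K

Thermal resistances in series:
R_castable refractory = L/(kA) = 0.18/(1.23×2.29) = 0.0639 K/W
R_silica brick = L/(kA) = 0.075/(1.18×2.29) = 0.02776 K/W
R_outer film = 1/(h_o·A) = 1/(25.7×2.29) = 0.01699 K/W
R_total = 0.1087 K/W;  Q = ΔT/R_total = 1044/0.1087 = 9609 W
T_interface = T_inner − Q·ΣR(inner→interface) = 1347 − 9610×0.09166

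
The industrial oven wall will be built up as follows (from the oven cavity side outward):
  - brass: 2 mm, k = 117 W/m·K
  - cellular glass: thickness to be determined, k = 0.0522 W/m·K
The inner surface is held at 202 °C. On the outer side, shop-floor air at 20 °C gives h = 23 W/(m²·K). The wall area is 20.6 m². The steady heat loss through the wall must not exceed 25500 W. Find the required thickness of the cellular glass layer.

L ≈ 5.4 mm

Treating each layer as a thermal resistance in series:
R_brass = L/(kA) = 0.002/(117×20.6) = 8.298×10^-7 K/W
R_outer film = 1/(h_o·A) = 1/(23×20.6) = 0.002111 K/W
Sum of the known resistances R_other = 0.002111 K/W
Required total resistance R_tot = ΔT/Q_allow = 182/25500 = 0.007137 K/W
R_cellular glass = R_tot − R_other = 0.005026 K/W
L = R·k·A = 0.005026×0.0522×20.6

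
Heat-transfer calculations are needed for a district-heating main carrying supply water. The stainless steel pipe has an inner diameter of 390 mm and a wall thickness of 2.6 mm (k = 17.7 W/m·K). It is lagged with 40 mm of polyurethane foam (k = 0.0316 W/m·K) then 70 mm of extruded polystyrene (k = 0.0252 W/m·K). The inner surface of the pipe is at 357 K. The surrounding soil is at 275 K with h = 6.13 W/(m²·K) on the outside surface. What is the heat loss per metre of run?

q′ ≈ 31 W/m

Radial resistances (cylindrical: R_cond = ln(r_o/r_i)/(2πkL), R_conv = 1/(h·2πrL)):
R_stainless steel pipe wall = ln(197.6/195)/(2π×17.7×1) = 1.191×10^-4 K/W
R_polyurethane foam = ln(237.6/197.6)/(2π×0.0316×1) = 0.9285 K/W
R_extruded polystyrene = ln(307.6/237.6)/(2π×0.0252×1) = 1.631 K/W
R_outer film = 1/(h_o·2πr_oL) = 1/(6.13×2π×0.3076×1) = 0.08441 K/W
R_total = 2.644 K/W
Q = ΔT/R_total = 82/2.644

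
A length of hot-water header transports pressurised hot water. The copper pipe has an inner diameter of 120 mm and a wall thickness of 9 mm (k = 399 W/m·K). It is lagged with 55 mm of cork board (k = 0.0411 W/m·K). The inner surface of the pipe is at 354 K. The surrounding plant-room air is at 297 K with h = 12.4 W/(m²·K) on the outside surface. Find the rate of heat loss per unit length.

q′ ≈ 24 W/m

Cylindrical conduction, so R = ln(r₂/r₁)/(2πkL) per layer, in series:
R_copper pipe wall = ln(69/60)/(2π×399×1) = 5.575×10^-5 K/W
R_cork board = ln(124/69)/(2π×0.0411×1) = 2.27 K/W
R_outer film = 1/(h_o·2πr_oL) = 1/(12.4×2π×0.124×1) = 0.1035 K/W
R_total = 2.373 K/W
Q = ΔT/R_total = 57/2.373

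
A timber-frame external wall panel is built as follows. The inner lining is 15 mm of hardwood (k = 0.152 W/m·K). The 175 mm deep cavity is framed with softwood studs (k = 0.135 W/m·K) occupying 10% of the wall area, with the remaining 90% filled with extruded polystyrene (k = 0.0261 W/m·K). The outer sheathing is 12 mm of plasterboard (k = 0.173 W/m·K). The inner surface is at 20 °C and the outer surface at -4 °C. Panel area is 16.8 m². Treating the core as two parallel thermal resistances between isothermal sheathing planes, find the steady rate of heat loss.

Q ≈ 82.3 W

Sheathing layers in series; stud and cavity paths in parallel between them.
R_inner = 0.015/(0.152×16.8) = 0.005874 K/W
R_stud  = 0.175/(0.135×0.1×16.8) = 0.7716 K/W
R_cav   = 0.175/(0.0261×0.9×16.8) = 0.4435 K/W
1/R_core = 1/R_stud + 1/R_cav → R_core = 0.2816 K/W
R_outer = 0.012/(0.173×16.8) = 0.004129 K/W
R_total = 0.2916 K/W
Q = ΔT/R_total = 24/0.2916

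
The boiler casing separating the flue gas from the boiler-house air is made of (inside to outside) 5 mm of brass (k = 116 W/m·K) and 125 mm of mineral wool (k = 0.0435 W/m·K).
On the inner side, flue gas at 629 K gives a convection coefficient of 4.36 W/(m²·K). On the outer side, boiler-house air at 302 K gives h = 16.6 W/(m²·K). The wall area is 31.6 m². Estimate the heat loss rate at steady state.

Q ≈ 3270 W

Series thermal resistances:
R_inner film = 1/(h_i·A) = 1/(4.36×31.6) = 0.007258 K/W
R_brass = L/(kA) = 0.005/(116×31.6) = 1.364×10^-6 K/W
R_mineral wool = L/(kA) = 0.125/(0.0435×31.6) = 0.09094 K/W
R_outer film = 1/(h_o·A) = 1/(16.6×31.6) = 0.001906 K/W
R_total = 0.1001 K/W
Q = ΔT / R_total = 327 / 0.1001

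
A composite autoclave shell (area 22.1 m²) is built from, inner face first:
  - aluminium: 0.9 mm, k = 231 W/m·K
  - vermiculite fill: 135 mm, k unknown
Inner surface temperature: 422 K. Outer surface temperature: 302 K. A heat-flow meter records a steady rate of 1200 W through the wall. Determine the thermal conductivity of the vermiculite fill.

k ≈ 0.0611 W/(m·K)

Model the wall as resistances in series:
R_aluminium = L/(kA) = 0.0009/(231×22.1) = 1.763×10^-7 K/W
Sum of known resistances R_other = 1.763×10^-7 K/W
Total R = ΔT/Q = 120/1200 = 0.1 K/W
R_vermiculite fill = R_total − R_other = 0.1 K/W
k = L/(R·A) = 0.135/(0.1×22.1)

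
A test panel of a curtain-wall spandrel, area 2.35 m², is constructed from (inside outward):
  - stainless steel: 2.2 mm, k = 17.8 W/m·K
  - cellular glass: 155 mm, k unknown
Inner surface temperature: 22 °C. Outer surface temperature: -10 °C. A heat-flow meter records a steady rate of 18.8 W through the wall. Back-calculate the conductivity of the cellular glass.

k ≈ 0.0388 W/(m·K)

Thermal resistances in series:
R_stainless steel = L/(kA) = 0.0022/(17.8×2.35) = 5.259×10^-5 K/W
Sum of known resistances R_other = 5.259×10^-5 K/W
Total R = ΔT/Q = 32/18.8 = 1.702 K/W
R_cellular glass = R_total − R_other = 1.702 K/W
k = L/(R·A) = 0.155/(1.702×2.35)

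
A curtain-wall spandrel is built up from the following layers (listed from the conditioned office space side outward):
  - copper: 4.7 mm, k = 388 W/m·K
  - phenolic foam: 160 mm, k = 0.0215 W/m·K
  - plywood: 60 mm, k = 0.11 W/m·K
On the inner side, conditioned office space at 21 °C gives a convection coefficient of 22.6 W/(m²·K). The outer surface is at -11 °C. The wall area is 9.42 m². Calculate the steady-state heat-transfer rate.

Series thermal resistances:
R_inner film = 1/(h_i·A) = 1/(22.6×9.42) = 0.004697 K/W
R_copper = L/(kA) = 0.0047/(388×9.42) = 1.286×10^-6 K/W
R_phenolic foam = L/(kA) = 0.16/(0.0215×9.42) = 0.79 K/W
R_plywood = L/(kA) = 0.06/(0.11×9.42) = 0.0579 K/W
R_total = 0.8526 K/W
Q = ΔT / R_total = 32 / 0.8526

Q ≈ 37.5 W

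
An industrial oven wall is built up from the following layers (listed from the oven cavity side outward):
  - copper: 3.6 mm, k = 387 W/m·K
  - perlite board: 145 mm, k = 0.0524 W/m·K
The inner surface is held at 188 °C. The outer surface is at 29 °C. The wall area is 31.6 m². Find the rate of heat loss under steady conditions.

Thermal resistances in series:
R_copper = L/(kA) = 0.0036/(387×31.6) = 2.944×10^-7 K/W
R_perlite board = L/(kA) = 0.145/(0.0524×31.6) = 0.08757 K/W
R_total = 0.08757 K/W
Q = ΔT / R_total = 159 / 0.08757

Q ≈ 1820 W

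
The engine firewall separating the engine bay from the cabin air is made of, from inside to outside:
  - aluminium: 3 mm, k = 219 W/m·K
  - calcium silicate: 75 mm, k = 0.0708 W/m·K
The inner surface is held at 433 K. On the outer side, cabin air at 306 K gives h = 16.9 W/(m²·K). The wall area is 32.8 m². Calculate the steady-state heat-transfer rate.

Q ≈ 3720 W

Model the wall as resistances in series:
R_aluminium = L/(kA) = 0.003/(219×32.8) = 4.176×10^-7 K/W
R_calcium silicate = L/(kA) = 0.075/(0.0708×32.8) = 0.0323 K/W
R_outer film = 1/(h_o·A) = 1/(16.9×32.8) = 0.001804 K/W
R_total = 0.0341 K/W
Q = ΔT / R_total = 127 / 0.0341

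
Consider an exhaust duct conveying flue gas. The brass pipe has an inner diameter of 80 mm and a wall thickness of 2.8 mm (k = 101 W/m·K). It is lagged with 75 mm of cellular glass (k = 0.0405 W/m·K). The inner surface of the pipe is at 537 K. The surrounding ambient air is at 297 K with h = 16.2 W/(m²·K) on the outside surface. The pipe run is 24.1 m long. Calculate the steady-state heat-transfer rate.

Q ≈ 1420 W

For a radial system each layer contributes R = ln(r_out/r_in)/(2πkL); films add R = 1/(hA).
R_brass pipe wall = ln(42.8/40)/(2π×101×24.1) = 4.424×10^-6 K/W
R_cellular glass = ln(117.8/42.8)/(2π×0.0405×24.1) = 0.1651 K/W
R_outer film = 1/(h_o·2πr_oL) = 1/(16.2×2π×0.1178×24.1) = 0.003461 K/W
R_total = 0.1686 K/W
Q = ΔT/R_total = 240/0.1686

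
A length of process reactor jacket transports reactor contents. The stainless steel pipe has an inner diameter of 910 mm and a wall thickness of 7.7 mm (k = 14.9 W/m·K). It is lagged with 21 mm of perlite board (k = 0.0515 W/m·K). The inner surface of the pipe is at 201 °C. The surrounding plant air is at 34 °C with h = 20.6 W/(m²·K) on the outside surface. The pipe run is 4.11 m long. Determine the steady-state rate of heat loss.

Q ≈ 4480 W

For a radial system each layer contributes R = ln(r_out/r_in)/(2πkL); films add R = 1/(hA).
R_stainless steel pipe wall = ln(462.7/455)/(2π×14.9×4.11) = 4.361×10^-5 K/W
R_perlite board = ln(483.7/462.7)/(2π×0.0515×4.11) = 0.03337 K/W
R_outer film = 1/(h_o·2πr_oL) = 1/(20.6×2π×0.4837×4.11) = 0.003886 K/W
R_total = 0.0373 K/W
Q = ΔT/R_total = 167/0.0373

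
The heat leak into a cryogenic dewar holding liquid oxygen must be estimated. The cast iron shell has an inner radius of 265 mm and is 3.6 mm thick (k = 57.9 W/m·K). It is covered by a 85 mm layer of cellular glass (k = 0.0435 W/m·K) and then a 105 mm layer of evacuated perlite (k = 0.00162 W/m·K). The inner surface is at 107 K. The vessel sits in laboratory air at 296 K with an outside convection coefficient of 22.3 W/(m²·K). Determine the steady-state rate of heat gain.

Each spherical layer contributes R = (1/r_i − 1/r_o)/(4πk):
R_cast iron shell = (1/0.265 − 1/0.2686)/(4π×57.9) = 6.951×10^-5 K/W
R_cellular glass = (1/0.2686 − 1/0.3536)/(4π×0.0435) = 1.637 K/W
R_evacuated perlite = (1/0.3536 − 1/0.4586)/(4π×0.00162) = 31.81 K/W
R_outer film = 1/(h·4πr_o²) = 1/(22.3×4π×0.4586²) = 0.01697 K/W
R_total = 33.46 K/W
Q = ΔT/R_total = 189/33.46

Q ≈ 5.65 W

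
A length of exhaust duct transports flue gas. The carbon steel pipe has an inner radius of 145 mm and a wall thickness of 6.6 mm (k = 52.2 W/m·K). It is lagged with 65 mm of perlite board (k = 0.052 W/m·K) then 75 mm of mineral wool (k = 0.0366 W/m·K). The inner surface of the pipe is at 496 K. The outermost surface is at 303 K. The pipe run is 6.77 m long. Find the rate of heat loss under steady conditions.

Per-layer cylindrical resistances, series-summed:
R_carbon steel pipe wall = ln(151.6/145)/(2π×52.2×6.77) = 2.005×10^-5 K/W
R_perlite board = ln(216.6/151.6)/(2π×0.052×6.77) = 0.1613 K/W
R_mineral wool = ln(291.6/216.6)/(2π×0.0366×6.77) = 0.191 K/W
R_total = 0.3523 K/W
Q = ΔT/R_total = 193/0.3523

Q ≈ 548 W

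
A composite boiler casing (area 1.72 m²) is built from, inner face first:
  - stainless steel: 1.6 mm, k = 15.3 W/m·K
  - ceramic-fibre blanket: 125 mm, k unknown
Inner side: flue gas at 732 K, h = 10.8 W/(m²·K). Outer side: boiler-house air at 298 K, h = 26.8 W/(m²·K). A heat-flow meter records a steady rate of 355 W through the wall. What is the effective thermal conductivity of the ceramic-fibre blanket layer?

Model the wall as resistances in series:
R_inner film = 1/(h_i·A) = 1/(10.8×1.72) = 0.05383 K/W
R_stainless steel = L/(kA) = 0.0016/(15.3×1.72) = 6.08×10^-5 K/W
R_outer film = 1/(h_o·A) = 1/(26.8×1.72) = 0.02169 K/W
Sum of known resistances R_other = 0.07559 K/W
Total R = ΔT/Q = 434/355 = 1.223 K/W
R_ceramic-fibre blanket = R_total − R_other = 1.147 K/W
k = L/(R·A) = 0.125/(1.147×1.72)

k ≈ 0.0634 W/(m·K)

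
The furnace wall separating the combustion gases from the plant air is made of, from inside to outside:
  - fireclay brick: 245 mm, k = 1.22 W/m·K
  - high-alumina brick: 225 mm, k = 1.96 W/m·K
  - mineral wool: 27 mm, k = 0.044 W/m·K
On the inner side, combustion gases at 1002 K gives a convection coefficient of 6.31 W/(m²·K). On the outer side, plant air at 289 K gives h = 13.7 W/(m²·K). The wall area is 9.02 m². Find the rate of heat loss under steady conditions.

Model the wall as resistances in series:
R_inner film = 1/(h_i·A) = 1/(6.31×9.02) = 0.01757 K/W
R_fireclay brick = L/(kA) = 0.245/(1.22×9.02) = 0.02226 K/W
R_high-alumina brick = L/(kA) = 0.225/(1.96×9.02) = 0.01273 K/W
R_mineral wool = L/(kA) = 0.027/(0.044×9.02) = 0.06803 K/W
R_outer film = 1/(h_o·A) = 1/(13.7×9.02) = 0.008092 K/W
R_total = 0.1287 K/W
Q = ΔT / R_total = 713 / 0.1287

Q ≈ 5540 W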